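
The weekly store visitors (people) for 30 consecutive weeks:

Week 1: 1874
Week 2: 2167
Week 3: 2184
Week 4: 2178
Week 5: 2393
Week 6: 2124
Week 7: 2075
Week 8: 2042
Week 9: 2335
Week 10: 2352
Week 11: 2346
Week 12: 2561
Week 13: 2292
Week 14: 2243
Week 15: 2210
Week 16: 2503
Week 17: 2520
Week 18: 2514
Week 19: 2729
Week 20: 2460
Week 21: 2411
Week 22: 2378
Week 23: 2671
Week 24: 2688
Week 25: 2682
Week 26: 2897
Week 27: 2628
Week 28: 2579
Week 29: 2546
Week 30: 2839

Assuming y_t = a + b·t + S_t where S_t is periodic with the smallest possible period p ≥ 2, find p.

First differences y_{t+1} − y_t: 293, 17, -6, 215, -269, -49, -33, 293, 17, -6, 215, -269, -49, -33, 293, 17, …
The difference pattern repeats every 7 terms and not for any smaller step, so p = 7.

7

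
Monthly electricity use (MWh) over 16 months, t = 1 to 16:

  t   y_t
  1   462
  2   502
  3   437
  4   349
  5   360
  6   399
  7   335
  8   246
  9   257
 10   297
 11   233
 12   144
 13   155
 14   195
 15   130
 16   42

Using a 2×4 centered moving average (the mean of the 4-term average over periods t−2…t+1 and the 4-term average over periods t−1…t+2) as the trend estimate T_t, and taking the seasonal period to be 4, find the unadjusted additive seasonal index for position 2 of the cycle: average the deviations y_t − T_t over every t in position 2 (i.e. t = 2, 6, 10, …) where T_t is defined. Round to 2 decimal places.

51.46

Season position 2 occurs at t = 6, 10, 14 (where T_t is defined).
t=6: T_6 = 347.8750; y_6 − T_6 = 399 − 347.8750 = 51.1250
t=10: T_10 = 245.5000; y_10 − T_10 = 297 − 245.5000 = 51.5000
t=14: T_14 = 143.2500; y_14 − T_14 = 195 − 143.2500 = 51.7500
Mean deviation: (51.1250 + 51.5000 + 51.7500) / 3 = 51.46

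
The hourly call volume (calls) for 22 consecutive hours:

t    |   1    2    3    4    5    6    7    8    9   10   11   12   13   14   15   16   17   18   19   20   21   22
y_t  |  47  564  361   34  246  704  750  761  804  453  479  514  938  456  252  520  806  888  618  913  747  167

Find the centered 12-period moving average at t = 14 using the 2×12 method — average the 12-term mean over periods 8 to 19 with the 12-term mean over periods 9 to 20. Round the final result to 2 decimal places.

630.42

Sum over 8–19: 761 + 804 + 453 + 479 + 514 + 938 + 456 + 252 + 520 + 806 + 888 + 618 = 7489
Sum over 9–20: 804 + 453 + 479 + 514 + 938 + 456 + 252 + 520 + 806 + 888 + 618 + 913 = 7641
CMA at t=14 = (7489 + 7641) / (2·12) = 15130 / 24 = 630.42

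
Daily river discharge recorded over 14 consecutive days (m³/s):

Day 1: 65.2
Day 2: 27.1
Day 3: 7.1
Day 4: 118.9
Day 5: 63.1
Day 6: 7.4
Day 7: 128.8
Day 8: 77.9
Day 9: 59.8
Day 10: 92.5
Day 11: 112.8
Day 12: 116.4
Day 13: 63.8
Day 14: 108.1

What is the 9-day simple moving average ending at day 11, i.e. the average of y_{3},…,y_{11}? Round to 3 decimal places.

74.256

Sum of periods 3–11: 7.1 + 118.9 + 63.1 + 7.4 + 128.8 + 77.9 + 59.8 + 92.5 + 112.8 = 668.3
Divide by 9: 668.3 / 9 = 74.256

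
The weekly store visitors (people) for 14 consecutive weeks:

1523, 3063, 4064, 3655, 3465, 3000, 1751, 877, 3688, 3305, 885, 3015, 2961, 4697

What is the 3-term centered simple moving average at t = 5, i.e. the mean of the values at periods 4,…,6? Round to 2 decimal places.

Sum of periods 4–6: 3655 + 3465 + 3000 = 10120
Divide by 3: 10120 / 3 = 3373.33

3373.33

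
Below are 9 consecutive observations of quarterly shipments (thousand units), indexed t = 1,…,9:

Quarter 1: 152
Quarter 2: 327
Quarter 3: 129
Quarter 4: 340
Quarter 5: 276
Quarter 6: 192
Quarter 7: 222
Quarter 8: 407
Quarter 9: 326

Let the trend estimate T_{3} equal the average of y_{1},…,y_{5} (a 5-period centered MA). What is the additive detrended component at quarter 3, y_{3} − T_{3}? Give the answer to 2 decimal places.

-115.80

Trend T_3 = (152 + 327 + 129 + 340 + 276) / 5 = 1224/5 = 244.8000
Detrended value: 129 − 244.8000 = -115.80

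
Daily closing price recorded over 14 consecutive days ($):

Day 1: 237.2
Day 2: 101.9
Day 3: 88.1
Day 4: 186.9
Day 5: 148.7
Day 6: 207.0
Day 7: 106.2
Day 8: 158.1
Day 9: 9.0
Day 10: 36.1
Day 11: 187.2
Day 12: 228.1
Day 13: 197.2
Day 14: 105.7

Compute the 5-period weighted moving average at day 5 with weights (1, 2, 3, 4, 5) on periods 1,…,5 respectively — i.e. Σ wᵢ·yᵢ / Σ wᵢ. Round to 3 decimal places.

146.427

Weighted sum: 1·237.2 + 2·101.9 + 3·88.1 + 4·186.9 + 5·148.7 = 237.2 + 203.8 + 264.3 + 747.6 + 743.5 = 2196.4
Weight total: 1 + 2 + 3 + 4 + 5 = 15
WMA = 2196.4 / 15 = 146.427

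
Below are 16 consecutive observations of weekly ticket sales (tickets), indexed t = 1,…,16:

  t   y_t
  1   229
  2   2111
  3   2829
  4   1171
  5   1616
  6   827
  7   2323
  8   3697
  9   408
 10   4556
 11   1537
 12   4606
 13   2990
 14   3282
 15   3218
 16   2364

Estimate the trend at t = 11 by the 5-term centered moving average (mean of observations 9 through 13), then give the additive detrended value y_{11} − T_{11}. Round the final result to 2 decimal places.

-1282.40

Trend T_11 = (408 + 4556 + 1537 + 4606 + 2990) / 5 = 14097/5 = 2819.4000
Detrended value: 1537 − 2819.4000 = -1282.40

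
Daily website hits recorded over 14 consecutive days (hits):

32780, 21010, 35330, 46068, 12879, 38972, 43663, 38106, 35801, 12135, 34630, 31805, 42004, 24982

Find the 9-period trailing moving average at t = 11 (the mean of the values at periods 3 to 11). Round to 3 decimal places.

Sum of periods 3–11: 35330 + 46068 + 12879 + 38972 + 43663 + 38106 + 35801 + 12135 + 34630 = 297584
Divide by 9: 297584 / 9 = 33064.889

33064.889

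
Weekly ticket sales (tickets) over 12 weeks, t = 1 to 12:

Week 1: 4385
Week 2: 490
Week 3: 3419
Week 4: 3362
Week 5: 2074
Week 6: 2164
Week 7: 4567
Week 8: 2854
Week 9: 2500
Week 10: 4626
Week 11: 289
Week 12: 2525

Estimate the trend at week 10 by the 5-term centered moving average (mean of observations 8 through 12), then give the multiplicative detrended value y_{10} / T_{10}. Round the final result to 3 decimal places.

1.808

Trend T_10 = (2854 + 2500 + 4626 + 289 + 2525) / 5 = 12794/5 = 2558.80000
Ratio to trend: 4626 / 2558.80000 = 1.808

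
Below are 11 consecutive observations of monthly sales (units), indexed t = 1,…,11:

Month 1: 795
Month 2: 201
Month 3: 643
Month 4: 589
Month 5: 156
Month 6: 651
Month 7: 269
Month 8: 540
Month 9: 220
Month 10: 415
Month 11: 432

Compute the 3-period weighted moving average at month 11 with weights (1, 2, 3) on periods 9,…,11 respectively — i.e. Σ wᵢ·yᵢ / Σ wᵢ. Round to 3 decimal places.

391.000

Weighted sum: 1·220 + 2·415 + 3·432 = 220 + 830 + 1296 = 2346
Weight total: 1 + 2 + 3 = 6
WMA = 2346 / 6 = 391.000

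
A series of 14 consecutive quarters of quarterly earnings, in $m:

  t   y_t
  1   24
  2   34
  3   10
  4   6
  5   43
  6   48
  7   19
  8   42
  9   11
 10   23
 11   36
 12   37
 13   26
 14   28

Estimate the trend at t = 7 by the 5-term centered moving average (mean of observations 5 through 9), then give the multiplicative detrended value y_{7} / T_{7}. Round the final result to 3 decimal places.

Trend T_7 = (43 + 48 + 19 + 42 + 11) / 5 = 163/5 = 32.60000
Ratio to trend: 19 / 32.60000 = 0.583

0.583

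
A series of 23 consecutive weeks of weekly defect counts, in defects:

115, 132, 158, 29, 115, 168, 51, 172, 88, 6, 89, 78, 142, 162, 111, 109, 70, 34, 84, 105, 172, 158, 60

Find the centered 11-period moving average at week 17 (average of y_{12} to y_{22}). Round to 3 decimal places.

Sum of periods 12–22: 78 + 142 + 162 + 111 + 109 + 70 + 34 + 84 + 105 + 172 + 158 = 1225
Divide by 11: 1225 / 11 = 111.364

111.364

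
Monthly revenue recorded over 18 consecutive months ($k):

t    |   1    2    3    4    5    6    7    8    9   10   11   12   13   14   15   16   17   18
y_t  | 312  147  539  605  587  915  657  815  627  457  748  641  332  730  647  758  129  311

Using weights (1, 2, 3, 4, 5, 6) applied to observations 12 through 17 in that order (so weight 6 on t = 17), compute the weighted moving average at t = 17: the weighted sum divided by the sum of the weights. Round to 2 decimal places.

507.00

Weighted sum: 1·641 + 2·332 + 3·730 + 4·647 + 5·758 + 6·129 = 641 + 664 + 2190 + 2588 + 3790 + 774 = 10647
Weight total: 1 + 2 + 3 + 4 + 5 + 6 = 21
WMA = 10647 / 21 = 507.00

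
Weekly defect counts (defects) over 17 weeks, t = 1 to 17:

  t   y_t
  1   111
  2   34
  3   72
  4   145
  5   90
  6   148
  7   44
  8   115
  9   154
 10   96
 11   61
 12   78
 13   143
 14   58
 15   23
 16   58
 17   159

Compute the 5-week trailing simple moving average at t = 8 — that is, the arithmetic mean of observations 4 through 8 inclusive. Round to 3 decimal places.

Sum of periods 4–8: 145 + 90 + 148 + 44 + 115 = 542
Divide by 5: 542 / 5 = 108.400

108.400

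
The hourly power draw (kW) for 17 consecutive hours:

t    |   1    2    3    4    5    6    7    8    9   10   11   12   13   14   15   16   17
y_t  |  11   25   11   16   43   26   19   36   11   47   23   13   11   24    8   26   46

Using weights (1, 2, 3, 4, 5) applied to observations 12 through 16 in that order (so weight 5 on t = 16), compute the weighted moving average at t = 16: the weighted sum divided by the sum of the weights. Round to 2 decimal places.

17.93

Weighted sum: 1·13 + 2·11 + 3·24 + 4·8 + 5·26 = 13 + 22 + 72 + 32 + 130 = 269
Weight total: 1 + 2 + 3 + 4 + 5 = 15
WMA = 269 / 15 = 17.93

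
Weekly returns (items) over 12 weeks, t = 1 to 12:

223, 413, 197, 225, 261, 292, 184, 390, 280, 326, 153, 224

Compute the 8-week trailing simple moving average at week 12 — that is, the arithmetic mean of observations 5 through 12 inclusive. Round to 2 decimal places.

263.75

Sum of periods 5–12: 261 + 292 + 184 + 390 + 280 + 326 + 153 + 224 = 2110
Divide by 8: 2110 / 8 = 263.75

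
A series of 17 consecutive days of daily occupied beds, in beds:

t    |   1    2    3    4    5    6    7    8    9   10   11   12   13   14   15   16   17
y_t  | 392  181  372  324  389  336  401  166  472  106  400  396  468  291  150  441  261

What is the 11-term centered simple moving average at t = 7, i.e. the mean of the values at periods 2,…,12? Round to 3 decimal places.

322.091

Sum of periods 2–12: 181 + 372 + 324 + 389 + 336 + 401 + 166 + 472 + 106 + 400 + 396 = 3543
Divide by 11: 3543 / 11 = 322.091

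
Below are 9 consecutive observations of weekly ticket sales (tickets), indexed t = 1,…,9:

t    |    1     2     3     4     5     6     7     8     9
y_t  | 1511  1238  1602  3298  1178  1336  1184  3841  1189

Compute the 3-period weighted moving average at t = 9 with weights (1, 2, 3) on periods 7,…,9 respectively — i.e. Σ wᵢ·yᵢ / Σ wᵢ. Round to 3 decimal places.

2072.167

Weighted sum: 1·1184 + 2·3841 + 3·1189 = 1184 + 7682 + 3567 = 12433
Weight total: 1 + 2 + 3 = 6
WMA = 12433 / 6 = 2072.167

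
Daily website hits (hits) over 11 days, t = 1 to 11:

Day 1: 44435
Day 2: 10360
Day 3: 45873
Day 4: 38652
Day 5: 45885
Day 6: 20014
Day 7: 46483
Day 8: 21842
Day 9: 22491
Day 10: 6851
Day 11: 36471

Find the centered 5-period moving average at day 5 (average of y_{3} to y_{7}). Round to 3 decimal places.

39381.400

Sum of periods 3–7: 45873 + 38652 + 45885 + 20014 + 46483 = 196907
Divide by 5: 196907 / 5 = 39381.400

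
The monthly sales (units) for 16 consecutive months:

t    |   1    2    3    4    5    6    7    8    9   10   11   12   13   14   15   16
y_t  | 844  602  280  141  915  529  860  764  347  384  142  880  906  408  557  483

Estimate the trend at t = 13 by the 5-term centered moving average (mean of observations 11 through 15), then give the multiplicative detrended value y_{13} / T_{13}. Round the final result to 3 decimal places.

1.566

Trend T_13 = (142 + 880 + 906 + 408 + 557) / 5 = 2893/5 = 578.60000
Ratio to trend: 906 / 578.60000 = 1.566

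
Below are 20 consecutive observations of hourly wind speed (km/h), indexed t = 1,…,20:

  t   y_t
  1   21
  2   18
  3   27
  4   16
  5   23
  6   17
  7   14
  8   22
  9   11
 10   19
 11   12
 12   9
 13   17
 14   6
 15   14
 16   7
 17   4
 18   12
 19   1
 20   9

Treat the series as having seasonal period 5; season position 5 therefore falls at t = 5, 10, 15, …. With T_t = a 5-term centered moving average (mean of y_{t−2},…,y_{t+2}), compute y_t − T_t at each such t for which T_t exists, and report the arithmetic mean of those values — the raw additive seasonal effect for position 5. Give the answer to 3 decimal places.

4.133

Season position 5 occurs at t = 5, 10, 15 (where T_t is defined).
t=5: T_5 = 19.40000; y_5 − T_5 = 23 − 19.40000 = 3.60000
t=10: T_10 = 14.60000; y_10 − T_10 = 19 − 14.60000 = 4.40000
t=15: T_15 = 9.60000; y_15 − T_15 = 14 − 9.60000 = 4.40000
Mean deviation: (3.60000 + 4.40000 + 4.40000) / 3 = 4.133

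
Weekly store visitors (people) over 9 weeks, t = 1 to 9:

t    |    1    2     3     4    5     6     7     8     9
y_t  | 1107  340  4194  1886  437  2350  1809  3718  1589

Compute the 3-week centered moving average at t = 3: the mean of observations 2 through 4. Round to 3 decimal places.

Sum of periods 2–4: 340 + 4194 + 1886 = 6420
Divide by 3: 6420 / 3 = 2140.000

2140.000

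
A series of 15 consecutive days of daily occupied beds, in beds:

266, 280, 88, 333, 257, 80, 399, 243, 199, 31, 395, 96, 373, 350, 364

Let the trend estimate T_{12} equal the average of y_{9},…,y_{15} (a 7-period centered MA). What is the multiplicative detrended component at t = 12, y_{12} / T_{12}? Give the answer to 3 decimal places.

Trend T_12 = (199 + 31 + 395 + 96 + 373 + 350 + 364) / 7 = 1808/7 = 258.28571
Ratio to trend: 96 / 258.28571 = 0.372

0.372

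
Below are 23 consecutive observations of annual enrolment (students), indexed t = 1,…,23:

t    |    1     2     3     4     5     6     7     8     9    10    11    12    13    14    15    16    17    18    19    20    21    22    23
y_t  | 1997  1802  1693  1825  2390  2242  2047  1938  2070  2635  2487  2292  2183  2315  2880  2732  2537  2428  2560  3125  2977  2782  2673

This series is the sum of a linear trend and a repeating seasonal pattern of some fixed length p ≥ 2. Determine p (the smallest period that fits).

5

First differences y_{t+1} − y_t: -195, -109, 132, 565, -148, -195, -109, 132, 565, -148, -195, -109, …
The difference pattern repeats every 5 terms and not for any smaller step, so p = 5.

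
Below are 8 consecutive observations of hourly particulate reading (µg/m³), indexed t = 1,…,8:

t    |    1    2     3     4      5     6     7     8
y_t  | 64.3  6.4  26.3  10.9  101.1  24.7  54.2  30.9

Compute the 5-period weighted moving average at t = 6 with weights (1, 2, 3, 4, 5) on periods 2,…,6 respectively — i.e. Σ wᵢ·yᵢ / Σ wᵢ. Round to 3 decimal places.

41.307

Weighted sum: 1·6.4 + 2·26.3 + 3·10.9 + 4·101.1 + 5·24.7 = 6.4 + 52.6 + 32.7 + 404.4 + 123.5 = 619.6
Weight total: 1 + 2 + 3 + 4 + 5 = 15
WMA = 619.6 / 15 = 41.307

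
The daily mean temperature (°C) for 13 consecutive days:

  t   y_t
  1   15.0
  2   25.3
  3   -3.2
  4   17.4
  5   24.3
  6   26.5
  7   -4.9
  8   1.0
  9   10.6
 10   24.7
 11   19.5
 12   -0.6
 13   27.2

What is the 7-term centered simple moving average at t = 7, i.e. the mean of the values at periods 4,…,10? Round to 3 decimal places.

Sum of periods 4–10: 17.4 + 24.3 + 26.5 + (-4.9) + 1.0 + 10.6 + 24.7 = 99.6
Divide by 7: 99.6 / 7 = 14.229

14.229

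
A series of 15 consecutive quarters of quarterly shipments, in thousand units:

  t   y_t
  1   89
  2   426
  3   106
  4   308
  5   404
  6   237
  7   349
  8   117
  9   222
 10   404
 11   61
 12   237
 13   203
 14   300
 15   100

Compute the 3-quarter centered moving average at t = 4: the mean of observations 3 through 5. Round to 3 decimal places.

272.667

Sum of periods 3–5: 106 + 308 + 404 = 818
Divide by 3: 818 / 3 = 272.667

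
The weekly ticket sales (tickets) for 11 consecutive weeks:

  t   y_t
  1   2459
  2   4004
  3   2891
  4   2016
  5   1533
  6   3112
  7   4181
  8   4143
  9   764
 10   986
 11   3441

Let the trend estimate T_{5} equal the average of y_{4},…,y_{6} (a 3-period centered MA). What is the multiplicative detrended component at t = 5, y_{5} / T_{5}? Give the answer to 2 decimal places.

Trend T_5 = (2016 + 1533 + 3112) / 3 = 6661/3 = 2220.3333
Ratio to trend: 1533 / 2220.3333 = 0.69

0.69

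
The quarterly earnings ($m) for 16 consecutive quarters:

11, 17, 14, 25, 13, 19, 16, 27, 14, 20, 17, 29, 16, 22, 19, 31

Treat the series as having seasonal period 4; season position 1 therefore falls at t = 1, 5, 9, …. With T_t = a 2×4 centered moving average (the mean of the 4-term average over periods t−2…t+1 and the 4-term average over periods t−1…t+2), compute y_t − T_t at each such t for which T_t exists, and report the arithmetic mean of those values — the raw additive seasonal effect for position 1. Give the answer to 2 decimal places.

Season position 1 occurs at t = 5, 9, 13 (where T_t is defined).
t=5: T_5 = 18.0000; y_5 − T_5 = 13 − 18.0000 = -5.0000
t=9: T_9 = 19.3750; y_9 − T_9 = 14 − 19.3750 = -5.3750
t=13: T_13 = 21.2500; y_13 − T_13 = 16 − 21.2500 = -5.2500
Mean deviation: (-5.0000 + -5.3750 + -5.2500) / 3 = -5.21

-5.21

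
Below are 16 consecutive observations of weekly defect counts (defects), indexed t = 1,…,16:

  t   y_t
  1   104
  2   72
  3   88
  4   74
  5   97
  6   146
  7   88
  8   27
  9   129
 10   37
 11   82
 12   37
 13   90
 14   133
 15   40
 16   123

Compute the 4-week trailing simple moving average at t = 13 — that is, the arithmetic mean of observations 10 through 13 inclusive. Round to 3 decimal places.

61.500

Sum of periods 10–13: 37 + 82 + 37 + 90 = 246
Divide by 4: 246 / 4 = 61.500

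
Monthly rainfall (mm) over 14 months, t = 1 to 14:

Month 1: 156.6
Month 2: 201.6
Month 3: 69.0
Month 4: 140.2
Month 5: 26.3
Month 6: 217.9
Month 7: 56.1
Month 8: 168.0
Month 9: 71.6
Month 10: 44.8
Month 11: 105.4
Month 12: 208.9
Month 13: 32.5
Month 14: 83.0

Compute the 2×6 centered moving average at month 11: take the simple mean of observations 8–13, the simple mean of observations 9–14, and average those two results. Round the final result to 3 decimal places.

Sum over 8–13: 168.0 + 71.6 + 44.8 + 105.4 + 208.9 + 32.5 = 631.2
Sum over 9–14: 71.6 + 44.8 + 105.4 + 208.9 + 32.5 + 83.0 = 546.2
CMA at t=11 = (631.2 + 546.2) / (2·6) = 1177.4 / 12 = 98.117

98.117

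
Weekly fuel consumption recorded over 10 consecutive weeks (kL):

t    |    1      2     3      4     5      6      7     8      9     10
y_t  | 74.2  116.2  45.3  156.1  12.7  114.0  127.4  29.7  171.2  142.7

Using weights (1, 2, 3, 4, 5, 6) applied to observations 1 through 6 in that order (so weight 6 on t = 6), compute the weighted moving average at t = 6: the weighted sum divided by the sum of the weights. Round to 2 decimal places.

Weighted sum: 1·74.2 + 2·116.2 + 3·45.3 + 4·156.1 + 5·12.7 + 6·114.0 = 74.2 + 232.4 + 135.9 + 624.4 + 63.5 + 684.0 = 1814.4
Weight total: 1 + 2 + 3 + 4 + 5 + 6 = 21
WMA = 1814.4 / 21 = 86.40

86.40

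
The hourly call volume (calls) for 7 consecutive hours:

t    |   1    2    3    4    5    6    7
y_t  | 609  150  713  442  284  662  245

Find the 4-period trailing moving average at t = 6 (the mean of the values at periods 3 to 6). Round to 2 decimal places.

Sum of periods 3–6: 713 + 442 + 284 + 662 = 2101
Divide by 4: 2101 / 4 = 525.25

525.25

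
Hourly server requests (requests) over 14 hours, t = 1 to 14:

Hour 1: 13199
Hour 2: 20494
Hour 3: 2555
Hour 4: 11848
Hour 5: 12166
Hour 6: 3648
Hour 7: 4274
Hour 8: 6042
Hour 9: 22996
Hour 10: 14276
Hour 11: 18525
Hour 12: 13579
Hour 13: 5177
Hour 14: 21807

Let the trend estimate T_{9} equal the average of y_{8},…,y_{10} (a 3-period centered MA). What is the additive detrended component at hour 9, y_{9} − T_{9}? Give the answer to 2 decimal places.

Trend T_9 = (6042 + 22996 + 14276) / 3 = 43314/3 = 14438.0000
Detrended value: 22996 − 14438.0000 = 8558.00

8558.00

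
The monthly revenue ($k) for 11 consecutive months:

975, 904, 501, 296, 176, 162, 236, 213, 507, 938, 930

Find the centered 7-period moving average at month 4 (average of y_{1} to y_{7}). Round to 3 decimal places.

Sum of periods 1–7: 975 + 904 + 501 + 296 + 176 + 162 + 236 = 3250
Divide by 7: 3250 / 7 = 464.286

464.286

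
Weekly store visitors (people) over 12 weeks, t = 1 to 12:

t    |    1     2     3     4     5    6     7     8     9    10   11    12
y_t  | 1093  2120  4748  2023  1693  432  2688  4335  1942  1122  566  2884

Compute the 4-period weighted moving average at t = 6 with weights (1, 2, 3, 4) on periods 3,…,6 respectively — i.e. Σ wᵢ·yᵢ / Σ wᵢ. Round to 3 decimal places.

Weighted sum: 1·4748 + 2·2023 + 3·1693 + 4·432 = 4748 + 4046 + 5079 + 1728 = 15601
Weight total: 1 + 2 + 3 + 4 = 10
WMA = 15601 / 10 = 1560.100

1560.100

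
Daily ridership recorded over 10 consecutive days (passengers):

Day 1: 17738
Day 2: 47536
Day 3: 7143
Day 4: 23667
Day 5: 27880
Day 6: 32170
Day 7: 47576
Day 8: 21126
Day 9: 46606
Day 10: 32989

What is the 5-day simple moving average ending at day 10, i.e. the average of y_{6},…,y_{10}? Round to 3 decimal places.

Sum of periods 6–10: 32170 + 47576 + 21126 + 46606 + 32989 = 180467
Divide by 5: 180467 / 5 = 36093.400

36093.400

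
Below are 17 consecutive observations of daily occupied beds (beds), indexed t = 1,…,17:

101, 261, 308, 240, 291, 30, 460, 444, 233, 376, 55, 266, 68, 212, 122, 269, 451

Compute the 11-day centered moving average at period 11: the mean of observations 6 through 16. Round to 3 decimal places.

Sum of periods 6–16: 30 + 460 + 444 + 233 + 376 + 55 + 266 + 68 + 212 + 122 + 269 = 2535
Divide by 11: 2535 / 11 = 230.455

230.455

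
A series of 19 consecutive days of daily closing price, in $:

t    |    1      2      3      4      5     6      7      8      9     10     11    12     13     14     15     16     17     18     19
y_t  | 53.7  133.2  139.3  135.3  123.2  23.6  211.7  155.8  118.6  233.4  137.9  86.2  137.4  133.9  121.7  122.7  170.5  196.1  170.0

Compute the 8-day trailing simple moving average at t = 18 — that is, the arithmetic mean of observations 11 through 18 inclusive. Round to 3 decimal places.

138.300

Sum of periods 11–18: 137.9 + 86.2 + 137.4 + 133.9 + 121.7 + 122.7 + 170.5 + 196.1 = 1106.4
Divide by 8: 1106.4 / 8 = 138.300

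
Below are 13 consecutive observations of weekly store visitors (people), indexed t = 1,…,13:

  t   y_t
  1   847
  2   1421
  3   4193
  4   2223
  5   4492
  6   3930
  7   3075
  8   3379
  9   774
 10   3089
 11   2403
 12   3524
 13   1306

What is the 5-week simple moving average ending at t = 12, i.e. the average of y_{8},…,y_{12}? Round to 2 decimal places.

Sum of periods 8–12: 3379 + 774 + 3089 + 2403 + 3524 = 13169
Divide by 5: 13169 / 5 = 2633.80

2633.80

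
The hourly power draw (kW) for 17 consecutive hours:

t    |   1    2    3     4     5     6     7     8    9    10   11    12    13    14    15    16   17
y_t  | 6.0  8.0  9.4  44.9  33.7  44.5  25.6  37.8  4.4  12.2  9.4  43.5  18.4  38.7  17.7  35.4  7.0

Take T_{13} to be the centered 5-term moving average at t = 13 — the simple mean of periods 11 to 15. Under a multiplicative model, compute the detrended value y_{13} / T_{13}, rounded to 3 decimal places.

Trend T_13 = (9.4 + 43.5 + 18.4 + 38.7 + 17.7) / 5 = 127.7/5 = 25.54000
Ratio to trend: 18.4 / 25.54000 = 0.720

0.720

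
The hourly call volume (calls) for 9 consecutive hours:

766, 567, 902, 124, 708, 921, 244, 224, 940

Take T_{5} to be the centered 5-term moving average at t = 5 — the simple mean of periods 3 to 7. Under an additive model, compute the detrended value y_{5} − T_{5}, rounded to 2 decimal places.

128.20

Trend T_5 = (902 + 124 + 708 + 921 + 244) / 5 = 2899/5 = 579.8000
Detrended value: 708 − 579.8000 = 128.20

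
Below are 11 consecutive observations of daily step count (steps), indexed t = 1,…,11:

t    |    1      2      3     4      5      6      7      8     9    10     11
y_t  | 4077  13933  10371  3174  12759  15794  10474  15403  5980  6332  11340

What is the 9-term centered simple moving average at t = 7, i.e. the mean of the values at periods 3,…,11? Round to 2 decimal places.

Sum of periods 3–11: 10371 + 3174 + 12759 + 15794 + 10474 + 15403 + 5980 + 6332 + 11340 = 91627
Divide by 9: 91627 / 9 = 10180.78

10180.78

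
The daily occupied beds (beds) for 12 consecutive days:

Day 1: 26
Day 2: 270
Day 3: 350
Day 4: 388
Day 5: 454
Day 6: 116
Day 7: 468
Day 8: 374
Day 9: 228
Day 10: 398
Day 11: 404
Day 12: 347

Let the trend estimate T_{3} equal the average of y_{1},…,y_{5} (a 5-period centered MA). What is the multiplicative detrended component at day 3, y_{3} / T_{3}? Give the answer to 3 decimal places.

Trend T_3 = (26 + 270 + 350 + 388 + 454) / 5 = 1488/5 = 297.60000
Ratio to trend: 350 / 297.60000 = 1.176

1.176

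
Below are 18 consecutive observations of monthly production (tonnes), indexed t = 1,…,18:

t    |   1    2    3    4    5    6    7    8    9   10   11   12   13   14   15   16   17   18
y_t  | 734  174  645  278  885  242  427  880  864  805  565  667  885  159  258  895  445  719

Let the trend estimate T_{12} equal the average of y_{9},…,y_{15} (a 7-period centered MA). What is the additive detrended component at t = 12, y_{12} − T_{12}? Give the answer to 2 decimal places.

Trend T_12 = (864 + 805 + 565 + 667 + 885 + 159 + 258) / 7 = 4203/7 = 600.4286
Detrended value: 667 − 600.4286 = 66.57

66.57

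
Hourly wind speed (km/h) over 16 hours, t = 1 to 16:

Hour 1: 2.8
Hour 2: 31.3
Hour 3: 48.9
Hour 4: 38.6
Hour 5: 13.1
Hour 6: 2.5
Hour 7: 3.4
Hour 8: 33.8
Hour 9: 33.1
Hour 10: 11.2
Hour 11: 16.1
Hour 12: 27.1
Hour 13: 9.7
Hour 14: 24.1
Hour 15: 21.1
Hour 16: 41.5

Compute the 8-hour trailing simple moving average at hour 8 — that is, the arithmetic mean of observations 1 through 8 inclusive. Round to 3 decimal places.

21.800

Sum of periods 1–8: 2.8 + 31.3 + 48.9 + 38.6 + 13.1 + 2.5 + 3.4 + 33.8 = 174.4
Divide by 8: 174.4 / 8 = 21.800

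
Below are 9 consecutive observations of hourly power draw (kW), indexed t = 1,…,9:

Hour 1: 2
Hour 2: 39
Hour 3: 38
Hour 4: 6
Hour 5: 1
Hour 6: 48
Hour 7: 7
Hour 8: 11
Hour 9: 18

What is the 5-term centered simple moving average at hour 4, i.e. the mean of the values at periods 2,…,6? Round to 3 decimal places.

Sum of periods 2–6: 39 + 38 + 6 + 1 + 48 = 132
Divide by 5: 132 / 5 = 26.400

26.400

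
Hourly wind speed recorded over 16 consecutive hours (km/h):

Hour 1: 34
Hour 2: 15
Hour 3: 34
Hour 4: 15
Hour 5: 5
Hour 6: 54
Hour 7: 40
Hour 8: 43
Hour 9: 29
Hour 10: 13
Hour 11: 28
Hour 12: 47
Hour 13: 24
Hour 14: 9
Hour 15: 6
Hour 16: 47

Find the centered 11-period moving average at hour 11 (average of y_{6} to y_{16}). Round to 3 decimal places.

Sum of periods 6–16: 54 + 40 + 43 + 29 + 13 + 28 + 47 + 24 + 9 + 6 + 47 = 340
Divide by 11: 340 / 11 = 30.909

30.909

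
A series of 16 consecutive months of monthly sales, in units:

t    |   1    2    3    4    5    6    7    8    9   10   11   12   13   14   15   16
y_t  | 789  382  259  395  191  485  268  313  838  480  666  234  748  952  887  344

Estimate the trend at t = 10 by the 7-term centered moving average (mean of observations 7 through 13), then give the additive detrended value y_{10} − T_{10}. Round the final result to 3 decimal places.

Trend T_10 = (268 + 313 + 838 + 480 + 666 + 234 + 748) / 7 = 3547/7 = 506.71429
Detrended value: 480 − 506.71429 = -26.714

-26.714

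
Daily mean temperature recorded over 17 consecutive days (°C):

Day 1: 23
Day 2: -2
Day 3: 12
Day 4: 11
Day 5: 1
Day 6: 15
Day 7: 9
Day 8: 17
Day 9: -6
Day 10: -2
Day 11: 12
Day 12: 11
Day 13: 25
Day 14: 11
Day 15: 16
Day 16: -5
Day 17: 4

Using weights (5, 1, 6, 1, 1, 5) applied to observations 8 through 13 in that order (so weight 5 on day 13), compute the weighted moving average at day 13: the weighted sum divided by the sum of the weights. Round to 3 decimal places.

Weighted sum: 5·17 + 1·-6 + 6·-2 + 1·12 + 1·11 + 5·25 = 85 + -6 + -12 + 12 + 11 + 125 = 215
Weight total: 5 + 1 + 6 + 1 + 1 + 5 = 19
WMA = 215 / 19 = 11.316

11.316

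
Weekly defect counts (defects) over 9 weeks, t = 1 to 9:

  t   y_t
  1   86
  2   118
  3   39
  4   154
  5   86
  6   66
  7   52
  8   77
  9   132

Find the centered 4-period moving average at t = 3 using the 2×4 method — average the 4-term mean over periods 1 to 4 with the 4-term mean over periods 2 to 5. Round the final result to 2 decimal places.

Sum over 1–4: 86 + 118 + 39 + 154 = 397
Sum over 2–5: 118 + 39 + 154 + 86 = 397
CMA at t=3 = (397 + 397) / (2·4) = 794 / 8 = 99.25

99.25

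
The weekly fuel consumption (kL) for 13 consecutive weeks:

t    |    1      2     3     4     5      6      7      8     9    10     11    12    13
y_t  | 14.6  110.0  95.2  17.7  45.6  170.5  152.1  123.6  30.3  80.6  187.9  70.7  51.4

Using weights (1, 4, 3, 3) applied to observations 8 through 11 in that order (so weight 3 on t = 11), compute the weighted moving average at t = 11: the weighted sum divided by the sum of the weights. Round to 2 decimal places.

95.48

Weighted sum: 1·123.6 + 4·30.3 + 3·80.6 + 3·187.9 = 123.6 + 121.2 + 241.8 + 563.7 = 1050.3
Weight total: 1 + 4 + 3 + 3 = 11
WMA = 1050.3 / 11 = 95.48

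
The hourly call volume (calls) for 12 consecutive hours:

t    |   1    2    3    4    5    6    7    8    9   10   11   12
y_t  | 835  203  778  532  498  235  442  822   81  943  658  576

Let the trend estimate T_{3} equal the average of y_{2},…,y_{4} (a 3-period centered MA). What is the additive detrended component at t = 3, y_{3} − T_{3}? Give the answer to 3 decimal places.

273.667

Trend T_3 = (203 + 778 + 532) / 3 = 1513/3 = 504.33333
Detrended value: 778 − 504.33333 = 273.667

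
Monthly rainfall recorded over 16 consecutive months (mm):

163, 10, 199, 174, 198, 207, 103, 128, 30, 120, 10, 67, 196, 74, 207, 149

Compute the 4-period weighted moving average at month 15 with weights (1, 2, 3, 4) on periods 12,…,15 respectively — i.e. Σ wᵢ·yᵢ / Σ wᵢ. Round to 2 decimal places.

150.90

Weighted sum: 1·67 + 2·196 + 3·74 + 4·207 = 67 + 392 + 222 + 828 = 1509
Weight total: 1 + 2 + 3 + 4 = 10
WMA = 1509 / 10 = 150.90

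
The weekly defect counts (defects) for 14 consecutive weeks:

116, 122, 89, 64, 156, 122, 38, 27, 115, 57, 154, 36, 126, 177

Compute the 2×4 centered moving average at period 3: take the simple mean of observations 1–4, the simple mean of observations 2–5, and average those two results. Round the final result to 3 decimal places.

Sum over 1–4: 116 + 122 + 89 + 64 = 391
Sum over 2–5: 122 + 89 + 64 + 156 = 431
CMA at t=3 = (391 + 431) / (2·4) = 822 / 8 = 102.750

102.750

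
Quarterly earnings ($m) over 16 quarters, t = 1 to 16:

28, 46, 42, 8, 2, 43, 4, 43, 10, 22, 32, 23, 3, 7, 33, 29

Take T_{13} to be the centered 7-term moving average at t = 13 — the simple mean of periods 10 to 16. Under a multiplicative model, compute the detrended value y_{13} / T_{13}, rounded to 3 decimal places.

Trend T_13 = (22 + 32 + 23 + 3 + 7 + 33 + 29) / 7 = 149/7 = 21.28571
Ratio to trend: 3 / 21.28571 = 0.141

0.141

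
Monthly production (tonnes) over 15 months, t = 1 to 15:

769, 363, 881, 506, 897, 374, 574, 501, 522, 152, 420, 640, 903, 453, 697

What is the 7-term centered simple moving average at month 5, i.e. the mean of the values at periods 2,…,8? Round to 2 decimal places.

585.14

Sum of periods 2–8: 363 + 881 + 506 + 897 + 374 + 574 + 501 = 4096
Divide by 7: 4096 / 7 = 585.14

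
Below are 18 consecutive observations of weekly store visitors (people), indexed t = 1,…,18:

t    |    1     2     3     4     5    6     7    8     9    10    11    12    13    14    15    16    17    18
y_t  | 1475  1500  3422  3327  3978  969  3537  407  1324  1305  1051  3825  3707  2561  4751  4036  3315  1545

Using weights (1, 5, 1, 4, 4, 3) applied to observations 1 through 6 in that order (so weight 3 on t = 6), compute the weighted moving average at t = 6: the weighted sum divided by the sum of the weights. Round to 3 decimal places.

2473.556

Weighted sum: 1·1475 + 5·1500 + 1·3422 + 4·3327 + 4·3978 + 3·969 = 1475 + 7500 + 3422 + 13308 + 15912 + 2907 = 44524
Weight total: 1 + 5 + 1 + 4 + 4 + 3 = 18
WMA = 44524 / 18 = 2473.556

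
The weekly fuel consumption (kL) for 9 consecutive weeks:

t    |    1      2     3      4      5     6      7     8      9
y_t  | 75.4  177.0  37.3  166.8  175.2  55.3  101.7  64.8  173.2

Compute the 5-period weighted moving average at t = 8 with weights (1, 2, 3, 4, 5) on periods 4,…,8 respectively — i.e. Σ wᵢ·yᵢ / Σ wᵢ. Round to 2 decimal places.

Weighted sum: 1·166.8 + 2·175.2 + 3·55.3 + 4·101.7 + 5·64.8 = 166.8 + 350.4 + 165.9 + 406.8 + 324.0 = 1413.9
Weight total: 1 + 2 + 3 + 4 + 5 = 15
WMA = 1413.9 / 15 = 94.26

94.26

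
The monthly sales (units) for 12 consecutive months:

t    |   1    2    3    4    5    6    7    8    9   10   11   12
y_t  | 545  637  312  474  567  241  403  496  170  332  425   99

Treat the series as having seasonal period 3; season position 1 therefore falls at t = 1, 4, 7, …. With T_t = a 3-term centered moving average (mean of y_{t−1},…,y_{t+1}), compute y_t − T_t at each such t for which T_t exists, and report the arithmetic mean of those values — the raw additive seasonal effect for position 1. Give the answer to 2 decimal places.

Season position 1 occurs at t = 4, 7, 10 (where T_t is defined).
t=4: T_4 = 451.0000; y_4 − T_4 = 474 − 451.0000 = 23.0000
t=7: T_7 = 380.0000; y_7 − T_7 = 403 − 380.0000 = 23.0000
t=10: T_10 = 309.0000; y_10 − T_10 = 332 − 309.0000 = 23.0000
Mean deviation: (23.0000 + 23.0000 + 23.0000) / 3 = 23.00

23.00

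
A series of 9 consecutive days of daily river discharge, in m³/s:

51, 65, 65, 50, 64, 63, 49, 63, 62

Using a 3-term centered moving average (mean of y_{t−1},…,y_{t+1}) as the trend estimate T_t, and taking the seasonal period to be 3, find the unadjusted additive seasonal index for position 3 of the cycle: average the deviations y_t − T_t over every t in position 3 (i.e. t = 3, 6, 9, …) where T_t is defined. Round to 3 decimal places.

Season position 3 occurs at t = 3, 6 (where T_t is defined).
t=3: T_3 = 60.00000; y_3 − T_3 = 65 − 60.00000 = 5.00000
t=6: T_6 = 58.66667; y_6 − T_6 = 63 − 58.66667 = 4.33333
Mean deviation: (5.00000 + 4.33333) / 2 = 4.667

4.667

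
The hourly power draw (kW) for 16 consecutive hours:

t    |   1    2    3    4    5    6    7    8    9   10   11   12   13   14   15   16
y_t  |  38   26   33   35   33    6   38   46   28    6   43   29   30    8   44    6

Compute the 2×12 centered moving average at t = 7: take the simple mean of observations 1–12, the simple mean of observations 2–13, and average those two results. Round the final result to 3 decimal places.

Sum over 1–12: 38 + 26 + 33 + 35 + 33 + 6 + 38 + 46 + 28 + 6 + 43 + 29 = 361
Sum over 2–13: 26 + 33 + 35 + 33 + 6 + 38 + 46 + 28 + 6 + 43 + 29 + 30 = 353
CMA at t=7 = (361 + 353) / (2·12) = 714 / 24 = 29.750

29.750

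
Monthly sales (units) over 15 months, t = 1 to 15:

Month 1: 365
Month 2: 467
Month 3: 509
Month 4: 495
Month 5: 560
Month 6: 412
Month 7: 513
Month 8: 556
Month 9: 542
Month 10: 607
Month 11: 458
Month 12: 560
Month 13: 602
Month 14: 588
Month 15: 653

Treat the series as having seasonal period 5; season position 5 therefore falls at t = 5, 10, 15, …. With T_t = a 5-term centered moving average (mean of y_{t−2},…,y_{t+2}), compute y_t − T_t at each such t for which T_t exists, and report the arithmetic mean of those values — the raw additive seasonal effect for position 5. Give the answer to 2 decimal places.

Season position 5 occurs at t = 5, 10 (where T_t is defined).
t=5: T_5 = 497.8000; y_5 − T_5 = 560 − 497.8000 = 62.2000
t=10: T_10 = 544.6000; y_10 − T_10 = 607 − 544.6000 = 62.4000
Mean deviation: (62.2000 + 62.4000) / 2 = 62.30

62.30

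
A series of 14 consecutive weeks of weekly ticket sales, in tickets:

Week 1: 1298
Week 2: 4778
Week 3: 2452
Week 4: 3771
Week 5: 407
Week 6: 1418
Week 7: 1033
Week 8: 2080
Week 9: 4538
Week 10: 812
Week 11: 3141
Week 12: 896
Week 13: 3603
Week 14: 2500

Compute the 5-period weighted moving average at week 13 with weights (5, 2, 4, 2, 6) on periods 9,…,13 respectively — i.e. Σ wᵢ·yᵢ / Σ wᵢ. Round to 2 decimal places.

3173.05

Weighted sum: 5·4538 + 2·812 + 4·3141 + 2·896 + 6·3603 = 22690 + 1624 + 12564 + 1792 + 21618 = 60288
Weight total: 5 + 2 + 4 + 2 + 6 = 19
WMA = 60288 / 19 = 3173.05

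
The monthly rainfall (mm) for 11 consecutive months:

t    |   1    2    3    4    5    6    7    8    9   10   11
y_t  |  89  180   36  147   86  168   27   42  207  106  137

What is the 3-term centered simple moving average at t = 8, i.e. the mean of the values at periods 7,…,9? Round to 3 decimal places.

92.000

Sum of periods 7–9: 27 + 42 + 207 = 276
Divide by 3: 276 / 3 = 92.000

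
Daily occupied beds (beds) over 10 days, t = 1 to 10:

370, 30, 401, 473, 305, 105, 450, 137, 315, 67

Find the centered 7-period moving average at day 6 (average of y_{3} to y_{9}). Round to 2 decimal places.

312.29

Sum of periods 3–9: 401 + 473 + 305 + 105 + 450 + 137 + 315 = 2186
Divide by 7: 2186 / 7 = 312.29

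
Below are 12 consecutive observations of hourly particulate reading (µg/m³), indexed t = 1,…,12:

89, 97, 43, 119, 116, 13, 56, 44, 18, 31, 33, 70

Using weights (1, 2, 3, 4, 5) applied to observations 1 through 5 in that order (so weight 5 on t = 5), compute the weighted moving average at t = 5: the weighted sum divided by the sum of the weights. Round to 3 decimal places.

97.867

Weighted sum: 1·89 + 2·97 + 3·43 + 4·119 + 5·116 = 89 + 194 + 129 + 476 + 580 = 1468
Weight total: 1 + 2 + 3 + 4 + 5 = 15
WMA = 1468 / 15 = 97.867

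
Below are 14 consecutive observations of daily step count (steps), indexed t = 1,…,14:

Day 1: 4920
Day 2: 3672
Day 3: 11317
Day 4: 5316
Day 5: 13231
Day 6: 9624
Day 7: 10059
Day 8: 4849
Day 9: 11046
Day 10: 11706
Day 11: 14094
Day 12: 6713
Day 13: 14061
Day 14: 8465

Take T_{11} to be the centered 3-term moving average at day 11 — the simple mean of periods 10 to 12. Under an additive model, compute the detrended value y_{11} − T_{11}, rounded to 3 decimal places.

Trend T_11 = (11706 + 14094 + 6713) / 3 = 32513/3 = 10837.66667
Detrended value: 14094 − 10837.66667 = 3256.333

3256.333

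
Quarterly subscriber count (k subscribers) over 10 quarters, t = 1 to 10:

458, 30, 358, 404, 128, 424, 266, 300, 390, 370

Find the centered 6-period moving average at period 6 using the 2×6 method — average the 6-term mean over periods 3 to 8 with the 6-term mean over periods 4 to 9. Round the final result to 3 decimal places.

316.000

Sum over 3–8: 358 + 404 + 128 + 424 + 266 + 300 = 1880
Sum over 4–9: 404 + 128 + 424 + 266 + 300 + 390 = 1912
CMA at t=6 = (1880 + 1912) / (2·6) = 3792 / 12 = 316.000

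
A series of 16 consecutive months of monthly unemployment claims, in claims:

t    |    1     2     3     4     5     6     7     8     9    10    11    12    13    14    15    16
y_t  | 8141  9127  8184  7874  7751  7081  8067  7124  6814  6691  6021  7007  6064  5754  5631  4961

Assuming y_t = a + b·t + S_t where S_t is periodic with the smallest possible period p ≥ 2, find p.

First differences y_{t+1} − y_t: 986, -943, -310, -123, -670, 986, -943, -310, -123, -670, 986, -943, …
The difference pattern repeats every 5 terms and not for any smaller step, so p = 5.

5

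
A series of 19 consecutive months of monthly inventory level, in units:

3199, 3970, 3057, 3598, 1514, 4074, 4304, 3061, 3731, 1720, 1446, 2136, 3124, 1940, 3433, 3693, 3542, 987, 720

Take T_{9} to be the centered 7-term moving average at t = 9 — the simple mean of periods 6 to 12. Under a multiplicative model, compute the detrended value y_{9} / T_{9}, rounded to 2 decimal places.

Trend T_9 = (4074 + 4304 + 3061 + 3731 + 1720 + 1446 + 2136) / 7 = 20472/7 = 2924.5714
Ratio to trend: 3731 / 2924.5714 = 1.28

1.28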